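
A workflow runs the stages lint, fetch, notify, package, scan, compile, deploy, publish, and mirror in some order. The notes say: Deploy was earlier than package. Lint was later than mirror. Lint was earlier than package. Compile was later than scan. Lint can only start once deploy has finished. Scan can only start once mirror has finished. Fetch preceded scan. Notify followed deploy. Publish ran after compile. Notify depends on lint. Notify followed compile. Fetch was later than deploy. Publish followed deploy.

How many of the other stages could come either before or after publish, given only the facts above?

Forced before publish: compile, deploy, fetch, mirror, and scan.
That leaves lint, notify, and package with no forced order relative to publish — 3.

3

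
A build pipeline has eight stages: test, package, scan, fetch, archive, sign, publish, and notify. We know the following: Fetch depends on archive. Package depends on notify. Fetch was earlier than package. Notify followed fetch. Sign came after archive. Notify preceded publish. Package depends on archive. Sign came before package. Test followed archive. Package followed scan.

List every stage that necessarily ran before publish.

Directly stated before publish: notify.
Archive reaches publish via archive → fetch → notify → publish.
Fetch reaches publish via fetch → notify → publish.
No chain forces scan (or any of the others) ahead of publish.

archive, fetch, notify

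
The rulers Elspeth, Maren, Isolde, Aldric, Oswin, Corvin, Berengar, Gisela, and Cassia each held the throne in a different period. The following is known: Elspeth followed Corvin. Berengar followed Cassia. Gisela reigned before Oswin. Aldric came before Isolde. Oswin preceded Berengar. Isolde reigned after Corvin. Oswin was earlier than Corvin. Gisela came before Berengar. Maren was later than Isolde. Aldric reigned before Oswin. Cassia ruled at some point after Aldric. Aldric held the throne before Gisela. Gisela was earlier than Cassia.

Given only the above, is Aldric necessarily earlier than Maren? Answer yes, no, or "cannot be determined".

Chain the constraints: Aldric → Isolde → Maren. Each link is directly stated, so Aldric comes before Maren.

yes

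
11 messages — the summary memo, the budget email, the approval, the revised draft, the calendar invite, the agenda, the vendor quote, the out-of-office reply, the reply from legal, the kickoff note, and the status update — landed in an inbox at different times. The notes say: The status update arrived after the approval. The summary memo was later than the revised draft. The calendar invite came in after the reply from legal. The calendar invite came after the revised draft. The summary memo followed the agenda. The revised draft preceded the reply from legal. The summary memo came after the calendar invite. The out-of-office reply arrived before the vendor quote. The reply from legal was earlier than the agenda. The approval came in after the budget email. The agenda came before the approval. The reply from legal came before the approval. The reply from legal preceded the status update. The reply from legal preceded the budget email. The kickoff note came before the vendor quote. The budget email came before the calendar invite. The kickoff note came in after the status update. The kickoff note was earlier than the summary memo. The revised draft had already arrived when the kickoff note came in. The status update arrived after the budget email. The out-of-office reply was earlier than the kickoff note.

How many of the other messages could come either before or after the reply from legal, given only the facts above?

Forced before the reply from legal: the revised draft; forced after the reply from legal: the agenda, the approval, the budget email, the calendar invite, the kickoff note, the status update, the summary memo, and the vendor quote.
That leaves the out-of-office reply with no forced order relative to the reply from legal — 1.

1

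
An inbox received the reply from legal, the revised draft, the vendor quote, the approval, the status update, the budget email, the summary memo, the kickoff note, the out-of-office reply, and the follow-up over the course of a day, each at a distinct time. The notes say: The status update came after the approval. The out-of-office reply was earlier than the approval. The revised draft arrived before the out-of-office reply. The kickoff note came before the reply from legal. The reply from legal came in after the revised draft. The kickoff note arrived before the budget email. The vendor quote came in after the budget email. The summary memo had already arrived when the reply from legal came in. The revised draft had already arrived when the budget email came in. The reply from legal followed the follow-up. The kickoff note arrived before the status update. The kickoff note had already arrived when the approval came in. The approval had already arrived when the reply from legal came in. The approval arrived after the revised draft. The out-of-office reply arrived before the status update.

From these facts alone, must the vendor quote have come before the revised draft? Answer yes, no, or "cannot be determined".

Tracing the constraints gives the revised draft → the budget email → the vendor quote, so the revised draft must come before the vendor quote.
That means the vendor quote cannot be before the revised draft.

no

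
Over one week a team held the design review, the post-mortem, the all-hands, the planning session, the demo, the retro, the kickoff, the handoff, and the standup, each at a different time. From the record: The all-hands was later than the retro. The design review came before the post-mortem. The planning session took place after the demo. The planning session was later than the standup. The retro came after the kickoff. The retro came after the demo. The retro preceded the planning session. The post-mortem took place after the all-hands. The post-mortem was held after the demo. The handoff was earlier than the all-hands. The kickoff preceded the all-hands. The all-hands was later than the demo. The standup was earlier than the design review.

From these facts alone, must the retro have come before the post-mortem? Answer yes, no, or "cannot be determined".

Chain the constraints: the retro → the all-hands → the post-mortem. Each link is directly stated, so the retro comes before the post-mortem.

yes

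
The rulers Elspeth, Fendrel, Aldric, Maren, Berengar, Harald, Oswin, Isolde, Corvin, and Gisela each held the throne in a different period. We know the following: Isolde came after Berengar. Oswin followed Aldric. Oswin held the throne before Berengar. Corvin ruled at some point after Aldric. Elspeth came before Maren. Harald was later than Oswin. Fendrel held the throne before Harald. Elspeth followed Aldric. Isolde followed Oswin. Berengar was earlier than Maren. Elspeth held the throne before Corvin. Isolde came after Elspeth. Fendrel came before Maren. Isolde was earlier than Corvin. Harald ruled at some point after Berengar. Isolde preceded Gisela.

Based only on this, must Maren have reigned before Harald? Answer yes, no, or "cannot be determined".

No chain of stated constraints runs from Maren to Harald, and none runs from Harald to Maren either.
So the relative order of Maren and Harald is not fixed by the given facts.

cannot be determined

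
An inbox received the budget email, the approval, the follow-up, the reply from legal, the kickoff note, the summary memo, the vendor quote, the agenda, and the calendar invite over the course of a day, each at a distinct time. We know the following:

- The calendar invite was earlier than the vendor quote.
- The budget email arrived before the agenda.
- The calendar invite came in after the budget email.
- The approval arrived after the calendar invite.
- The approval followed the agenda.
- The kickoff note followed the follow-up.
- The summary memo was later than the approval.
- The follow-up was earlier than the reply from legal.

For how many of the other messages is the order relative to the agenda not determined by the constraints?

5

Forced before the agenda: the budget email; forced after the agenda: the approval and the summary memo.
That leaves the calendar invite, the follow-up, the kickoff note, the reply from legal, and the vendor quote with no forced order relative to the agenda — 5.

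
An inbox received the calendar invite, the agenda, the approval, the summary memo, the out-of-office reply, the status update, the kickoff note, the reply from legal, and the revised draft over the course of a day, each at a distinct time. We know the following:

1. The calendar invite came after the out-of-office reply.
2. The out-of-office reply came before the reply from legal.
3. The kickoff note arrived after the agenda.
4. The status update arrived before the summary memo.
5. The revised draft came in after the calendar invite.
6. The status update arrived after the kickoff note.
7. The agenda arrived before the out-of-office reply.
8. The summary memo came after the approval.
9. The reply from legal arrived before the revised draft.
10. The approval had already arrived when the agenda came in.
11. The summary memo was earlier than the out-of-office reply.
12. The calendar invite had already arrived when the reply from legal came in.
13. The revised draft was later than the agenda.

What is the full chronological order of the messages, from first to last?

The constraints fix every adjacent pair, so only one ordering works:
the approval → the agenda → the kickoff note → the status update → the summary memo → the out-of-office reply → the calendar invite → the reply from legal → the revised draft.

the approval, the agenda, the kickoff note, the status update, the summary memo, the out-of-office reply, the calendar invite, the reply from legal, the revised draft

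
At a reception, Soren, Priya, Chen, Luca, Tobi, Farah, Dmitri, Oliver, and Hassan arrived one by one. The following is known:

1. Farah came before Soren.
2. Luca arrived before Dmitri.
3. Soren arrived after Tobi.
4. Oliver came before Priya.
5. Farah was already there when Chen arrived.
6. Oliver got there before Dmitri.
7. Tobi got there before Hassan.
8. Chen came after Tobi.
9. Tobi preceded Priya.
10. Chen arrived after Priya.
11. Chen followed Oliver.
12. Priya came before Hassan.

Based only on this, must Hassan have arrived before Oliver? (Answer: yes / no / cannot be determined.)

no

Tracing the constraints gives Oliver → Priya → Hassan, so Oliver must come before Hassan.
That means Hassan cannot be before Oliver.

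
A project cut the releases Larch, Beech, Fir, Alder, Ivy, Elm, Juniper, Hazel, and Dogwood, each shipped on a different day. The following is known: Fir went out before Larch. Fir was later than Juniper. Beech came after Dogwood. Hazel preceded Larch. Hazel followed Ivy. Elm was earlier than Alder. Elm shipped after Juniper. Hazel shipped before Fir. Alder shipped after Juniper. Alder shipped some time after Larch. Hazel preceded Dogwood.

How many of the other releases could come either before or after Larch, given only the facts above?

Forced before Larch: Fir, Hazel, Ivy, and Juniper; forced after Larch: Alder.
That leaves Beech, Dogwood, and Elm with no forced order relative to Larch — 3.

3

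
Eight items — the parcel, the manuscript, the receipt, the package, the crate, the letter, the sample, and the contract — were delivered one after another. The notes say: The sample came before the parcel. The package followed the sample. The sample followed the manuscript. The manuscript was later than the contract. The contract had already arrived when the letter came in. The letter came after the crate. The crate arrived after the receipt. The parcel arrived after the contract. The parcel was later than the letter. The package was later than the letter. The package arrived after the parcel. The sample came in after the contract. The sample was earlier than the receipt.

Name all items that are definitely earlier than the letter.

Directly stated before the letter: the contract and the crate.
The manuscript reaches the letter via the manuscript → the sample → the receipt → the crate → the letter.
The receipt reaches the letter via the receipt → the crate → the letter.
The sample reaches the letter via the sample → the receipt → the crate → the letter.
No chain forces the parcel (or any of the others) ahead of the letter.

the contract, the crate, the manuscript, the receipt, the sample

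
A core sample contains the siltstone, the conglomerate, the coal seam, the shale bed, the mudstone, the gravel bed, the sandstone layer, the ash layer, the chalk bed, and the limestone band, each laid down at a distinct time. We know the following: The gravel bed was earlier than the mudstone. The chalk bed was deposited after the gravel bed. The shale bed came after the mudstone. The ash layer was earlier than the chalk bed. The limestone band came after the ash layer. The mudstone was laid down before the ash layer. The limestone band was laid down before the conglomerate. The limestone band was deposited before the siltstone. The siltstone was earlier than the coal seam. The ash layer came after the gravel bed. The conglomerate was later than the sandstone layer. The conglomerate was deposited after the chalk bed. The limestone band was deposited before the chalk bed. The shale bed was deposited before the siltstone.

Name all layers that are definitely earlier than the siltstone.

the ash layer, the gravel bed, the limestone band, the mudstone, the shale bed

Directly stated before the siltstone: the limestone band and the shale bed.
The ash layer reaches the siltstone via the ash layer → the limestone band → the siltstone.
The gravel bed reaches the siltstone via the gravel bed → the mudstone → the shale bed → the siltstone.
The mudstone reaches the siltstone via the mudstone → the shale bed → the siltstone.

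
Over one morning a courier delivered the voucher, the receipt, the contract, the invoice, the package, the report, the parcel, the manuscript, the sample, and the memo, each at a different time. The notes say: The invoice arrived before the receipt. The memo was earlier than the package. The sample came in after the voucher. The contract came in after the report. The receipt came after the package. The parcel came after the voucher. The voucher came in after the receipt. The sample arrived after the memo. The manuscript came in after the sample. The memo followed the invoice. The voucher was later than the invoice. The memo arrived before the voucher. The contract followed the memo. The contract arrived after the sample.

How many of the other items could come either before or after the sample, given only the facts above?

Forced before the sample: the invoice, the memo, the package, the receipt, and the voucher; forced after the sample: the contract and the manuscript.
That leaves the parcel and the report with no forced order relative to the sample — 2.

2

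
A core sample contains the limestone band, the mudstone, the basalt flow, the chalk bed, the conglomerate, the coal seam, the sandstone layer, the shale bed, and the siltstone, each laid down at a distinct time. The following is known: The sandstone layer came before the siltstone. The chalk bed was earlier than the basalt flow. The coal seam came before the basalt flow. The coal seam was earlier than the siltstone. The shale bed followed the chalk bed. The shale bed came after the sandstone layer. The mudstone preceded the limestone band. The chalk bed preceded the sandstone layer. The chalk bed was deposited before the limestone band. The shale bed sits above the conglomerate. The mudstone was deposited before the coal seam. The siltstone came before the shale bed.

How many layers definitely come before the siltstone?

Directly stated before the siltstone: the coal seam and the sandstone layer.
The chalk bed reaches the siltstone via the chalk bed → the sandstone layer → the siltstone.
The mudstone reaches the siltstone via the mudstone → the coal seam → the siltstone.
That's the chalk bed, the coal seam, the mudstone, and the sandstone layer — 4 in all.

4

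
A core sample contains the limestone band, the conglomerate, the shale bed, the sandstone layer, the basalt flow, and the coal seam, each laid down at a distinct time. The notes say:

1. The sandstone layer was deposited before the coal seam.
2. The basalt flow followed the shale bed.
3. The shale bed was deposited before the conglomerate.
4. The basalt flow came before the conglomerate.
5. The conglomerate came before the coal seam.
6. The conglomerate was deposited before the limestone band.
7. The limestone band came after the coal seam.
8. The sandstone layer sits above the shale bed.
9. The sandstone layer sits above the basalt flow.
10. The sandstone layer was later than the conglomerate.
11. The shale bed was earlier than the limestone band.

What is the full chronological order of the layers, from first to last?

The constraints fix every adjacent pair, so only one ordering works:
the shale bed → the basalt flow → the conglomerate → the sandstone layer → the coal seam → the limestone band.

the shale bed, the basalt flow, the conglomerate, the sandstone layer, the coal seam, the limestone band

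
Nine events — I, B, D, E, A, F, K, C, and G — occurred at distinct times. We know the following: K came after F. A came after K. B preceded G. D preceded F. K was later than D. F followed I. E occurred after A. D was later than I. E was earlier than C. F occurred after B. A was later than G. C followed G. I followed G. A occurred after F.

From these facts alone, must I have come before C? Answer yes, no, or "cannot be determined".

yes

Chain the constraints: I → F → A → E → C. Each link is directly stated, so I comes before C.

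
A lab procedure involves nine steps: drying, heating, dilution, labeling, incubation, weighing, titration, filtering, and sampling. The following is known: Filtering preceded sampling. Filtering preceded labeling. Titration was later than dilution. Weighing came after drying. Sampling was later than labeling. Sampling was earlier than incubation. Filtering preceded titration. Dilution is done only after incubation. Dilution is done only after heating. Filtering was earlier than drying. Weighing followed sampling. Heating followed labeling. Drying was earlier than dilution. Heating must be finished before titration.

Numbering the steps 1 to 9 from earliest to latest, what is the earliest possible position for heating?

Filtering and labeling must both come before heating — 2 forced predecessors.
Nothing else is forced ahead of heating, so its earliest slot is position 2 + 1 = 3.

3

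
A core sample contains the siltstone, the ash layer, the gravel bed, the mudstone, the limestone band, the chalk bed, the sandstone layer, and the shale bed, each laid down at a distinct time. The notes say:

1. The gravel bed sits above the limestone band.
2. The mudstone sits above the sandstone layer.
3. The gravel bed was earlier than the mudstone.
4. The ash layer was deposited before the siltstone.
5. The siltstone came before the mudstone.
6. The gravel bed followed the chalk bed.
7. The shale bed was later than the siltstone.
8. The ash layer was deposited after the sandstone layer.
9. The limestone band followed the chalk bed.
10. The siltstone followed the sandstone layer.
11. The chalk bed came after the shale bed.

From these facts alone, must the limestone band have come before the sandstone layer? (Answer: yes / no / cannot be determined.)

no

Tracing the constraints gives the sandstone layer → the siltstone → the shale bed → the chalk bed → the limestone band, so the sandstone layer must come before the limestone band.
That means the limestone band cannot be before the sandstone layer.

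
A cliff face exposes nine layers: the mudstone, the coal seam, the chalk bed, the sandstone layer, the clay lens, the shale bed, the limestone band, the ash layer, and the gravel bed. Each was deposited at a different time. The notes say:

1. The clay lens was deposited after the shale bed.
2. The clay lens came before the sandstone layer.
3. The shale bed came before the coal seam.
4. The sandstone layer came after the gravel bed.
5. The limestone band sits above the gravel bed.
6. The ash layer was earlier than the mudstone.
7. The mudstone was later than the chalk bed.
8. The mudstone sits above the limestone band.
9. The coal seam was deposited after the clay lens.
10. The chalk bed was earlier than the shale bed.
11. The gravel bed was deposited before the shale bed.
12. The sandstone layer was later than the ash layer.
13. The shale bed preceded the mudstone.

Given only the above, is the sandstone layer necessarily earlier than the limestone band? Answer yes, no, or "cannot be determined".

cannot be determined

No chain of stated constraints runs from the sandstone layer to the limestone band, and none runs from the limestone band to the sandstone layer either.
So the relative order of the sandstone layer and the limestone band is not fixed by the given facts.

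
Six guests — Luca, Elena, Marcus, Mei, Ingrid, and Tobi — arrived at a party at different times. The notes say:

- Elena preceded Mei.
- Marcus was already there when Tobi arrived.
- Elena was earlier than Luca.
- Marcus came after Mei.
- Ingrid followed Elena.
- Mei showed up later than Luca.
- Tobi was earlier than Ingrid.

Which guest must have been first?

Elena

Elena has a chain of constraints placing them before every other guest, so Elena must be first.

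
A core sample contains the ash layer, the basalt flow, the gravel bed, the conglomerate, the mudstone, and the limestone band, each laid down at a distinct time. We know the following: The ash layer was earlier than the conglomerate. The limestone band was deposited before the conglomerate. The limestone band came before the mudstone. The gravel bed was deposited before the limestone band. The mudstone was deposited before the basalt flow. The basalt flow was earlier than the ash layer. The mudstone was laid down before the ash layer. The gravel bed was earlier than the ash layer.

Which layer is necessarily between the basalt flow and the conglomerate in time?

the ash layer

Tracing the constraints gives the basalt flow → the ash layer → the conglomerate, so the ash layer sits after the basalt flow and before the conglomerate.
No other layer is forced both after the basalt flow and before the conglomerate.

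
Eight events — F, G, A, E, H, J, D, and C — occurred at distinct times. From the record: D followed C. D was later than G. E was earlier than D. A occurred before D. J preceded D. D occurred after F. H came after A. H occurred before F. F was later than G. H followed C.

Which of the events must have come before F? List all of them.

Directly stated before F: G and H.
A reaches F via A → H → F.
C reaches F via C → H → F.
No chain forces J (or any of the others) ahead of F.

A, C, G, H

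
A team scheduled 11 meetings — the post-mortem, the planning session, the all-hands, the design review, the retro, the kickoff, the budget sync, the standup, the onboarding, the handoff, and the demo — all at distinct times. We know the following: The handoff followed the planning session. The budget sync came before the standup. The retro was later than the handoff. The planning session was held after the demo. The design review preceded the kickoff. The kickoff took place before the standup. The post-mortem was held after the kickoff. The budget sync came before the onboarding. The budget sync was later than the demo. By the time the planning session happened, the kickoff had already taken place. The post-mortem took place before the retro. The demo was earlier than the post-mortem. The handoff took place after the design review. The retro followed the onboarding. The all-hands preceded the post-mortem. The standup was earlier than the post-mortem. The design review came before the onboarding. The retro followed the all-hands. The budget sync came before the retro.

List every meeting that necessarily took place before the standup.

the budget sync, the demo, the design review, the kickoff

Directly stated before the standup: the budget sync and the kickoff.
The demo reaches the standup via the demo → the budget sync → the standup.
The design review reaches the standup via the design review → the kickoff → the standup.
No chain forces the planning session (or any of the others) ahead of the standup.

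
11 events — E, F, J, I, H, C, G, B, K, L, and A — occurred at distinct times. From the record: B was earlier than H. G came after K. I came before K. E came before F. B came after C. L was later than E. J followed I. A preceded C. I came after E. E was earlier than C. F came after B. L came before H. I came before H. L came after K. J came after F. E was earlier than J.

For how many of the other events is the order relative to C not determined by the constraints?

4

Forced before C: A and E; forced after C: B, F, H, and J.
That leaves G, I, K, and L with no forced order relative to C — 4.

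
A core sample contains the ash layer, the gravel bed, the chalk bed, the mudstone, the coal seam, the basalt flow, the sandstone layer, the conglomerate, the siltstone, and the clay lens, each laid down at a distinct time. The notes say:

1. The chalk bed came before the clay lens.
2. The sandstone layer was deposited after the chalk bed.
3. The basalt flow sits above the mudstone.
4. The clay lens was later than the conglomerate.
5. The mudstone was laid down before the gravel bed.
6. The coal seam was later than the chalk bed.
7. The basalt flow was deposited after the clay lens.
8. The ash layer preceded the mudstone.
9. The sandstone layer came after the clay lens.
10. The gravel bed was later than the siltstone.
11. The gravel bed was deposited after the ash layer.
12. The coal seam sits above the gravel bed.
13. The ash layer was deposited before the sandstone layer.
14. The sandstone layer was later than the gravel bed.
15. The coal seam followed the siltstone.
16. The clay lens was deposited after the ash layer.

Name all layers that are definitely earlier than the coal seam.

Directly stated before the coal seam: the chalk bed, the gravel bed, and the siltstone.
The ash layer reaches the coal seam via the ash layer → the gravel bed → the coal seam.
The mudstone reaches the coal seam via the mudstone → the gravel bed → the coal seam.
No chain forces the conglomerate (or any of the others) ahead of the coal seam.

the ash layer, the chalk bed, the gravel bed, the mudstone, the siltstone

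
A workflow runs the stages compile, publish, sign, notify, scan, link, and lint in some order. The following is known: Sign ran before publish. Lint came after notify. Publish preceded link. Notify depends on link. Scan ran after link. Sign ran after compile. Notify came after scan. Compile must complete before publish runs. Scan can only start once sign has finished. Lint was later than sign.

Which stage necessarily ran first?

Compile has a chain of constraints placing it before every other stage, so compile must be first.

compile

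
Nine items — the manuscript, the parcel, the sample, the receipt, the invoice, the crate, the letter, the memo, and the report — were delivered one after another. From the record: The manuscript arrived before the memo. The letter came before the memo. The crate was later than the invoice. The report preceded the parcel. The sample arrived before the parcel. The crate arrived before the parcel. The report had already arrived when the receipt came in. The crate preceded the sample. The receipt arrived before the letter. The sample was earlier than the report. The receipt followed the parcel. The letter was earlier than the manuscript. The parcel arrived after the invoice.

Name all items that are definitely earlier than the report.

Directly stated before the report: the sample.
The crate reaches the report via the crate → the sample → the report.
The invoice reaches the report via the invoice → the crate → the sample → the report.
No chain forces the receipt (or any of the others) ahead of the report.

the crate, the invoice, the sample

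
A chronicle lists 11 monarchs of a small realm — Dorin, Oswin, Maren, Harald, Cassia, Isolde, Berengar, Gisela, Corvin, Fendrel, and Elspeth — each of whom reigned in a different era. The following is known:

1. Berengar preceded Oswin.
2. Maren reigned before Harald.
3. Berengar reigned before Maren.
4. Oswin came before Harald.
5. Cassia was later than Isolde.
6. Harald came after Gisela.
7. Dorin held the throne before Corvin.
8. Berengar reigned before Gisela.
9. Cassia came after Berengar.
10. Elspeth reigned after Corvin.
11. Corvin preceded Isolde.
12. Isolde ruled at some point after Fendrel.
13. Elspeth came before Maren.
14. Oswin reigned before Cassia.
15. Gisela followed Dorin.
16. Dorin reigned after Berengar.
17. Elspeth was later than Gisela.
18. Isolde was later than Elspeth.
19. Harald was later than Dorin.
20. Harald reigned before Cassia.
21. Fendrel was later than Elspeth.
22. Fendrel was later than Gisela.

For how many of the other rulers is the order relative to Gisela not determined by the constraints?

2

Forced before Gisela: Berengar and Dorin; forced after Gisela: Cassia, Elspeth, Fendrel, Harald, Isolde, and Maren.
That leaves Corvin and Oswin with no forced order relative to Gisela — 2.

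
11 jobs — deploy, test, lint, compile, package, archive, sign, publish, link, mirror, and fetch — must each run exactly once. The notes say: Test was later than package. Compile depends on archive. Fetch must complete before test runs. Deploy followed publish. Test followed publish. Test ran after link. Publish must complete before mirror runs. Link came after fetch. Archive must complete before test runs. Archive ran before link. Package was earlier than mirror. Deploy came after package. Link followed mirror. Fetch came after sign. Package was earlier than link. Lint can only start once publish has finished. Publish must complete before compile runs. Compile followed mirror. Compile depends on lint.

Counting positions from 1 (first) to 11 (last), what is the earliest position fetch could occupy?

2

Sign must come before fetch — 1 forced predecessor.
Nothing else is forced ahead of fetch, so its earliest slot is position 1 + 1 = 2.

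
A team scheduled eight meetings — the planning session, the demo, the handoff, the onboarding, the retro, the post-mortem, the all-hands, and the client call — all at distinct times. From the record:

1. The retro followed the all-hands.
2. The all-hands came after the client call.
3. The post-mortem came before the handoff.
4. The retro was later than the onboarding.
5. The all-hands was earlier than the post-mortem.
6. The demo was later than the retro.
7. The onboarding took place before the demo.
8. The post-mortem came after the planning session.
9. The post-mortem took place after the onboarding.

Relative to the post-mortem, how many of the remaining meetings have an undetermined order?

2

Forced before the post-mortem: the all-hands, the client call, the onboarding, and the planning session; forced after the post-mortem: the handoff.
That leaves the demo and the retro with no forced order relative to the post-mortem — 2.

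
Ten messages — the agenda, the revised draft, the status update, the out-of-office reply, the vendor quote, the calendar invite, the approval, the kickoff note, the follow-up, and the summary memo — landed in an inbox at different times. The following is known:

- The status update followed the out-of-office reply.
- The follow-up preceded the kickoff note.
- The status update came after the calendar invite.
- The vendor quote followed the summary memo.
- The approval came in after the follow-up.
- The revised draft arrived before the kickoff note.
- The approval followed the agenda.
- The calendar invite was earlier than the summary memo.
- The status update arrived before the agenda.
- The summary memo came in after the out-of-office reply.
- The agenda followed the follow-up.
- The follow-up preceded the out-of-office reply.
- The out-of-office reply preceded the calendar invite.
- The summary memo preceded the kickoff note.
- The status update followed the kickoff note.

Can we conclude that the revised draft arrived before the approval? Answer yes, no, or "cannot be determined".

Chain the constraints: the revised draft → the kickoff note → the status update → the agenda → the approval. Each link is directly stated, so the revised draft comes before the approval.

yes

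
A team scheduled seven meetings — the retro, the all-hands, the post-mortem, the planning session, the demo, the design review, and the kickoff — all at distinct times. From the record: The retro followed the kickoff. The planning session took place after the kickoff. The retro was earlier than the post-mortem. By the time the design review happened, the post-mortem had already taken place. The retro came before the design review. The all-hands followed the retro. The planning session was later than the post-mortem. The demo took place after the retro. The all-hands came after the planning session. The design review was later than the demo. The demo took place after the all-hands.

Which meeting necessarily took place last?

Every other meeting has a chain of constraints placing it before the design review, so the design review is last.

the design review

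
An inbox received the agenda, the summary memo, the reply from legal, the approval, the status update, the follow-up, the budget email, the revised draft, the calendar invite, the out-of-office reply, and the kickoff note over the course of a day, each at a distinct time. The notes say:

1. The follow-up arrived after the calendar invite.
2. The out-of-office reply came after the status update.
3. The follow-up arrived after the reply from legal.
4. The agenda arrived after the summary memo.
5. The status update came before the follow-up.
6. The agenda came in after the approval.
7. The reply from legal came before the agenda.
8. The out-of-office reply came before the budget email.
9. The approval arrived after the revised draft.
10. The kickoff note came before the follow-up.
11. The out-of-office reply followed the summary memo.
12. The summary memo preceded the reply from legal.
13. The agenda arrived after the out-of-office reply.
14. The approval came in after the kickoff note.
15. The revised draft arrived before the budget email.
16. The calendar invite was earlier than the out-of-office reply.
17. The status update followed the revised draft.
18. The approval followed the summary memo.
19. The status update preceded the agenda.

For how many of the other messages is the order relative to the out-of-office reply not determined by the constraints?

Forced before the out-of-office reply: the calendar invite, the revised draft, the status update, and the summary memo; forced after the out-of-office reply: the agenda and the budget email.
That leaves the approval, the follow-up, the kickoff note, and the reply from legal with no forced order relative to the out-of-office reply — 4.

4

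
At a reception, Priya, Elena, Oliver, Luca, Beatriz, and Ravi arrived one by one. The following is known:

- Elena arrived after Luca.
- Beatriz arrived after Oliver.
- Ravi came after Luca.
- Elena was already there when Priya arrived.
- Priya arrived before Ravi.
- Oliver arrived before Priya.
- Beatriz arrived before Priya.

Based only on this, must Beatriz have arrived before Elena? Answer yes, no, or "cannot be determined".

cannot be determined

No chain of stated constraints runs from Beatriz to Elena, and none runs from Elena to Beatriz either.
So the relative order of Beatriz and Elena is not fixed by the given facts.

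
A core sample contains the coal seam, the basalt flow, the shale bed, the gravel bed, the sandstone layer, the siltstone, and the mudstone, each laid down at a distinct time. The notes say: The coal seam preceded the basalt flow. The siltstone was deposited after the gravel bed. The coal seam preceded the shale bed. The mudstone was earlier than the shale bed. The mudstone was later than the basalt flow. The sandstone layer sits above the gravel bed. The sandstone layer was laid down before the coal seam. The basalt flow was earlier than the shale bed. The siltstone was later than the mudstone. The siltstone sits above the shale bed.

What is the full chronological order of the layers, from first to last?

the gravel bed, the sandstone layer, the coal seam, the basalt flow, the mudstone, the shale bed, the siltstone

The constraints fix every adjacent pair, so only one ordering works:
the gravel bed → the sandstone layer → the coal seam → the basalt flow → the mudstone → the shale bed → the siltstone.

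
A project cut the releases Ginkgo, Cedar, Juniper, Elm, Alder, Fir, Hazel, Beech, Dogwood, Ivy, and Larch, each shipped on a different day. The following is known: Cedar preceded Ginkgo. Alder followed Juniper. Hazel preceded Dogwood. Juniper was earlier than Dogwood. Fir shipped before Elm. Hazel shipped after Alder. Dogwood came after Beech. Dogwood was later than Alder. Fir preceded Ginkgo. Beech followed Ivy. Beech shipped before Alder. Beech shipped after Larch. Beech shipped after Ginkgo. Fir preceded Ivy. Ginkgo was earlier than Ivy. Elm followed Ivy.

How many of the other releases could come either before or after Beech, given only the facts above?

2

Forced before Beech: Cedar, Fir, Ginkgo, Ivy, and Larch; forced after Beech: Alder, Dogwood, and Hazel.
That leaves Elm and Juniper with no forced order relative to Beech — 2.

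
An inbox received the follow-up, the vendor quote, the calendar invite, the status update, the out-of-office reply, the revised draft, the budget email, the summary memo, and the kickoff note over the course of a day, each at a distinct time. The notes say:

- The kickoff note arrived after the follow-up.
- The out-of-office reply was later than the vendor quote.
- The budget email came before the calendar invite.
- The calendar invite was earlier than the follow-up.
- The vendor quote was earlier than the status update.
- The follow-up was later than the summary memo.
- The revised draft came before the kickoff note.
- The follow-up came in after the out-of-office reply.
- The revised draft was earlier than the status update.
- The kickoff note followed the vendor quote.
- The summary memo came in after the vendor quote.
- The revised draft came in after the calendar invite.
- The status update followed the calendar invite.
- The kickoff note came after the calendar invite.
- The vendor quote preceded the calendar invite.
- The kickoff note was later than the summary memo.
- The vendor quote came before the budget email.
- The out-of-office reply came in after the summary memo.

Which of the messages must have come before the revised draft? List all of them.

Directly stated before the revised draft: the calendar invite.
The budget email reaches the revised draft via the budget email → the calendar invite → the revised draft.
The vendor quote reaches the revised draft via the vendor quote → the calendar invite → the revised draft.

the budget email, the calendar invite, the vendor quote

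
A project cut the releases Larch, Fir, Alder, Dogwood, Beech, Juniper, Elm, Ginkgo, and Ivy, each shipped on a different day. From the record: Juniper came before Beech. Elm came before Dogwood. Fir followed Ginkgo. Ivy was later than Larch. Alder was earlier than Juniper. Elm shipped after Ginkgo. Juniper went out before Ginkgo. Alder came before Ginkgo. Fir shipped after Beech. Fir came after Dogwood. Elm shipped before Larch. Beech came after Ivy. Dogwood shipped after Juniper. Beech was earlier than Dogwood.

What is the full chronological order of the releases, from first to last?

The constraints fix every adjacent pair, so only one ordering works:
Alder → Juniper → Ginkgo → Elm → Larch → Ivy → Beech → Dogwood → Fir.

Alder, Juniper, Ginkgo, Elm, Larch, Ivy, Beech, Dogwood, Fir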